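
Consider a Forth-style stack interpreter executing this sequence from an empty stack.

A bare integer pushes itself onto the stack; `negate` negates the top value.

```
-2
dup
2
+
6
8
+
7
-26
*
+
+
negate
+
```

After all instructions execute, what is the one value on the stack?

166

-2      -2
dup     -2 -2
2       -2 -2 2
+       -2 0
6       -2 0 6
8       -2 0 6 8
+       -2 0 14
7       -2 0 14 7
-26     -2 0 14 7 -26
*       -2 0 14 -182
+       -2 0 -168
+       -2 -168
negate  -2 168
+       166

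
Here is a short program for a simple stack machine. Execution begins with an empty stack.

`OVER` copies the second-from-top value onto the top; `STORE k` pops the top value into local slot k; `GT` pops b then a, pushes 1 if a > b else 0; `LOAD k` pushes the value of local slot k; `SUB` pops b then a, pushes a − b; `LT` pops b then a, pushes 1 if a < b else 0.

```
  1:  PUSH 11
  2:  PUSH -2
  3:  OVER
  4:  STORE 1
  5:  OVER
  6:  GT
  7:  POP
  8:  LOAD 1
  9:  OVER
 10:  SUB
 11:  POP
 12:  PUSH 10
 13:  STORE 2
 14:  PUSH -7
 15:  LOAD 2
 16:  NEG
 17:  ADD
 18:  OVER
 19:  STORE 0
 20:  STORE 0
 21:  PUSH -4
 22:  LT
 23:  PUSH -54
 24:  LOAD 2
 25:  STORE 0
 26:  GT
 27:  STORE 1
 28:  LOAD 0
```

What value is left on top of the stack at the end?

PUSH 11  : [11]
PUSH -2  : [11, -2]
OVER     : [11, -2, 11]
STORE 1  : [11, -2]
OVER     : [11, -2, 11]
GT       : [11, 0]
POP      : [11]
LOAD 1   : [11, 11]
OVER     : [11, 11, 11]
SUB      : [11, 0]
POP      : [11]
PUSH 10  : [11, 10]
STORE 2  : [11]
PUSH -7  : [11, -7]
LOAD 2   : [11, -7, 10]
NEG      : [11, -7, -10]
ADD      : [11, -17]
OVER     : [11, -17, 11]
STORE 0  : [11, -17]
STORE 0  : [11]
PUSH -4  : [11, -4]
LT       : [0]
PUSH -54 : [0, -54]
LOAD 2   : [0, -54, 10]
STORE 0  : [0, -54]
GT       : [1]
STORE 1  : []
LOAD 0   : [10]

10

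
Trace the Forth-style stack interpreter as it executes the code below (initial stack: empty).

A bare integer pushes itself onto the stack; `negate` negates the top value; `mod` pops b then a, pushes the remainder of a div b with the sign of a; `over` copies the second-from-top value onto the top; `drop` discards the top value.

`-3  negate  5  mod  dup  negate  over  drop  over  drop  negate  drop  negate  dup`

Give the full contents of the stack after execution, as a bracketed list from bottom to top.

[-3, -3]

-3      -3
negate  3
5       3 5
mod     3
dup     3 3
negate  3 -3
over    3 -3 3
drop    3 -3
over    3 -3 3
drop    3 -3
negate  3 3
drop    3
negate  -3
dup     -3 -3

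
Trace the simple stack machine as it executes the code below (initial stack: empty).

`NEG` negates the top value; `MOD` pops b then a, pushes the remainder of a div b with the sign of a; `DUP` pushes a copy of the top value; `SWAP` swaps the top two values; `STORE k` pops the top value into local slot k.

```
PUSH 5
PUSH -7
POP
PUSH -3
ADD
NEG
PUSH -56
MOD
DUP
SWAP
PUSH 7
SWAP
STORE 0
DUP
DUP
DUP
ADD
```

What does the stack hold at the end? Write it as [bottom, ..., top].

[-2, 7, 7, 14]

PUSH 5   → 5
PUSH -7  → 5 -7
POP      → 5
PUSH -3  → 5 -3
ADD      → 2
NEG      → -2
PUSH -56 → -2 -56
MOD      → -2
DUP      → -2 -2
SWAP     → -2 -2
PUSH 7   → -2 -2 7
SWAP     → -2 7 -2
STORE 0  → -2 7
DUP      → -2 7 7
DUP      → -2 7 7 7
DUP      → -2 7 7 7 7
ADD      → -2 7 7 14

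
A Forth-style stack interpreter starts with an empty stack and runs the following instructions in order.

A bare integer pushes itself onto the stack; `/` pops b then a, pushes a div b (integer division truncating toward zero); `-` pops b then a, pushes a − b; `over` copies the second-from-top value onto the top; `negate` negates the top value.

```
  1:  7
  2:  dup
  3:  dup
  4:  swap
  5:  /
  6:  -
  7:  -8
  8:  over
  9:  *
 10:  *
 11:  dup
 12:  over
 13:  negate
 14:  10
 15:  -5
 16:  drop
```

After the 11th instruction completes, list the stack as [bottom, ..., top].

[-288, -288]

7    → 7
dup  → 7 7
dup  → 7 7 7
swap → 7 7 7
/    → 7 1
-    → 6
-8   → 6 -8
over → 6 -8 6
*    → 6 -48
*    → -288
dup  → -288 -288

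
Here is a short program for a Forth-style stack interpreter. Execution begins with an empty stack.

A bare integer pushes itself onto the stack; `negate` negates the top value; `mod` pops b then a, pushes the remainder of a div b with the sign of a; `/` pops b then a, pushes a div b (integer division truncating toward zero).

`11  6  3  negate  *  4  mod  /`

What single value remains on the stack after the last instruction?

-5

11     -> [11]
6      -> [11, 6]
3      -> [11, 6, 3]
negate -> [11, 6, -3]
*      -> [11, -18]
4      -> [11, -18, 4]
mod    -> [11, -2]
/      -> [-5]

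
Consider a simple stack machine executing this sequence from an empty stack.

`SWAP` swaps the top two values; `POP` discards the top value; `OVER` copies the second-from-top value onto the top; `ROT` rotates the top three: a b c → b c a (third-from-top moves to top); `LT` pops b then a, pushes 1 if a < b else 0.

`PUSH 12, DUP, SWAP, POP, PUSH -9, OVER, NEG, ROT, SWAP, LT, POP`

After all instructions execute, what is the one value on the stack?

PUSH 12 : [12]
DUP     : [12, 12]
SWAP    : [12, 12]
POP     : [12]
PUSH -9 : [12, -9]
OVER    : [12, -9, 12]
NEG     : [12, -9, -12]
ROT     : [-9, -12, 12]
SWAP    : [-9, 12, -12]
LT      : [-9, 0]
POP     : [-9]

-9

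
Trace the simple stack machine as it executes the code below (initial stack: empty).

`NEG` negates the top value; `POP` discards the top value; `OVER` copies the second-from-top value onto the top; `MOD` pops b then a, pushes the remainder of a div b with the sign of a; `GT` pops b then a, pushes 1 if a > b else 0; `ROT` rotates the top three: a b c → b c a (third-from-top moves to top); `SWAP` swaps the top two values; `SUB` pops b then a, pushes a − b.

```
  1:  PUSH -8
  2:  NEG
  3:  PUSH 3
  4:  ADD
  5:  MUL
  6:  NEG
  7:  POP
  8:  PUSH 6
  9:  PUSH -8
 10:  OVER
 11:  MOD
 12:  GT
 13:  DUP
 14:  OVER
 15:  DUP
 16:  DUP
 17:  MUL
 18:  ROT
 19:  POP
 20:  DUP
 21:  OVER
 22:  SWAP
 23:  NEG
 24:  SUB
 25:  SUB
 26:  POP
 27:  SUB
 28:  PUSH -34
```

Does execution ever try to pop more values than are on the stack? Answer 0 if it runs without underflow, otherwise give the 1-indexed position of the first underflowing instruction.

PUSH -8 → -8
NEG     → 8
PUSH 3  → 8 3
ADD     → 11
MUL  — needs 2 operands, stack has 1 → underflow

5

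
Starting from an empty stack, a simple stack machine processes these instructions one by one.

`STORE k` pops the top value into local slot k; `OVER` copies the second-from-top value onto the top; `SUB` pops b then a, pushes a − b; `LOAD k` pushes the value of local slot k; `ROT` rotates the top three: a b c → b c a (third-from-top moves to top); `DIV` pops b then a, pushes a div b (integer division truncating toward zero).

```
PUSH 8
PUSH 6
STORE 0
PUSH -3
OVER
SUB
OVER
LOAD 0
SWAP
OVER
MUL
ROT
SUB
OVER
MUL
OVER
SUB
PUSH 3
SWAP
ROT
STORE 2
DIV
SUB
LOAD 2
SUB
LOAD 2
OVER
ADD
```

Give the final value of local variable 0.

PUSH 8   [8]
PUSH 6   [8, 6]
STORE 0  [8]
PUSH -3  [8, -3]
OVER     [8, -3, 8]
SUB      [8, -11]
OVER     [8, -11, 8]
LOAD 0   [8, -11, 8, 6]
SWAP     [8, -11, 6, 8]
OVER     [8, -11, 6, 8, 6]
MUL      [8, -11, 6, 48]
ROT      [8, 6, 48, -11]
SUB      [8, 6, 59]
OVER     [8, 6, 59, 6]
MUL      [8, 6, 354]
OVER     [8, 6, 354, 6]
SUB      [8, 6, 348]
PUSH 3   [8, 6, 348, 3]
SWAP     [8, 6, 3, 348]
ROT      [8, 3, 348, 6]
STORE 2  [8, 3, 348]
DIV      [8, 0]
SUB      [8]
LOAD 2   [8, 6]
SUB      [2]
LOAD 2   [2, 6]
OVER     [2, 6, 2]
ADD      [2, 8]

6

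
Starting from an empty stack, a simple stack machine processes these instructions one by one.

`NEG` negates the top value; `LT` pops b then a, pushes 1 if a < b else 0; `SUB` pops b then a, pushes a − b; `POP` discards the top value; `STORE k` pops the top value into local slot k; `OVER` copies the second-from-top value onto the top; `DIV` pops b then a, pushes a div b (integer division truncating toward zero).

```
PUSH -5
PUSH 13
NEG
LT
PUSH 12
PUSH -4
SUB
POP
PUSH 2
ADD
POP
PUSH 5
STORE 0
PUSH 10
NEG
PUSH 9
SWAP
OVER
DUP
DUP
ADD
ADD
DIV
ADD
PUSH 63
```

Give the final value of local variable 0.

PUSH -5  -5
PUSH 13  -5 13
NEG      -5 -13
LT       0
PUSH 12  0 12
PUSH -4  0 12 -4
SUB      0 16
POP      0
PUSH 2   0 2
ADD      2
POP      (empty)
PUSH 5   5
STORE 0  (empty)
PUSH 10  10
NEG      -10
PUSH 9   -10 9
SWAP     9 -10
OVER     9 -10 9
DUP      9 -10 9 9
DUP      9 -10 9 9 9
ADD      9 -10 9 18
ADD      9 -10 27
DIV      9 0
ADD      9
PUSH 63  9 63

5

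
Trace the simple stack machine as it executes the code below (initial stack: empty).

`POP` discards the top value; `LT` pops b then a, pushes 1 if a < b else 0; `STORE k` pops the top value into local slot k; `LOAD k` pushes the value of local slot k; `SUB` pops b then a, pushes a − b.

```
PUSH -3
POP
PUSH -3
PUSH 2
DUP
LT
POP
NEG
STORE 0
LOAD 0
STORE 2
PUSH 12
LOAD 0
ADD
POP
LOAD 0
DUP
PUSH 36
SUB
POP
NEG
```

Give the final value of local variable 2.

PUSH -3 -> [-3]
POP     -> []
PUSH -3 -> [-3]
PUSH 2  -> [-3, 2]
DUP     -> [-3, 2, 2]
LT      -> [-3, 0]
POP     -> [-3]
NEG     -> [3]
STORE 0 -> []
LOAD 0  -> [3]
STORE 2 -> []
PUSH 12 -> [12]
LOAD 0  -> [12, 3]
ADD     -> [15]
POP     -> []
LOAD 0  -> [3]
DUP     -> [3, 3]
PUSH 36 -> [3, 3, 36]
SUB     -> [3, -33]
POP     -> [3]
NEG     -> [-3]

3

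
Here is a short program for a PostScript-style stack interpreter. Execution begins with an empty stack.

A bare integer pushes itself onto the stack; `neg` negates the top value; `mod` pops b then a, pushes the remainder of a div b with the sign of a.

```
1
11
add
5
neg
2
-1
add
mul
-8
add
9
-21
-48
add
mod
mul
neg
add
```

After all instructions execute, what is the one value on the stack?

129

1   : [1]
11  : [1, 11]
add : [12]
5   : [12, 5]
neg : [12, -5]
2   : [12, -5, 2]
-1  : [12, -5, 2, -1]
add : [12, -5, 1]
mul : [12, -5]
-8  : [12, -5, -8]
add : [12, -13]
9   : [12, -13, 9]
-21 : [12, -13, 9, -21]
-48 : [12, -13, 9, -21, -48]
add : [12, -13, 9, -69]
mod : [12, -13, 9]
mul : [12, -117]
neg : [12, 117]
add : [129]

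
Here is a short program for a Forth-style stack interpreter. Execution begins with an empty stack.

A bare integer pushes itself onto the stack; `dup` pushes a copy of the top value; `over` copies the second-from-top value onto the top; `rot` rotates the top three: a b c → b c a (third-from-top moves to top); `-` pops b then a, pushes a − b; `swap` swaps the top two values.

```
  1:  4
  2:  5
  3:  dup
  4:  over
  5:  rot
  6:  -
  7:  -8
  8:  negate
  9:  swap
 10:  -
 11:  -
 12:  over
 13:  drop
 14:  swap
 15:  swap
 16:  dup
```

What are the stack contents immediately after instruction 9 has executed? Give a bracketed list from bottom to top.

[4, 5, 8, 0]

4      -> 4
5      -> 4 5
dup    -> 4 5 5
over   -> 4 5 5 5
rot    -> 4 5 5 5
-      -> 4 5 0
-8     -> 4 5 0 -8
negate -> 4 5 0 8
swap   -> 4 5 8 0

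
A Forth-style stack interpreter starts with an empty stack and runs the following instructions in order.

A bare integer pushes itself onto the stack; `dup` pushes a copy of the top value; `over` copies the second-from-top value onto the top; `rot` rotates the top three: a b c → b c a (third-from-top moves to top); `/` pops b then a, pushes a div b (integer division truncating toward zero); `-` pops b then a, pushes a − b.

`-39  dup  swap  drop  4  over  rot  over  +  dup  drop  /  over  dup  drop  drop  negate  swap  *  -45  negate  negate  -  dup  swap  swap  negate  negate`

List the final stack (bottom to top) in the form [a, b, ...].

[45, 45]

-39    -> -39
dup    -> -39 -39
swap   -> -39 -39
drop   -> -39
4      -> -39 4
over   -> -39 4 -39
rot    -> 4 -39 -39
over   -> 4 -39 -39 -39
+      -> 4 -39 -78
dup    -> 4 -39 -78 -78
drop   -> 4 -39 -78
/      -> 4 0
over   -> 4 0 4
dup    -> 4 0 4 4
drop   -> 4 0 4
drop   -> 4 0
negate -> 4 0
swap   -> 0 4
*      -> 0
-45    -> 0 -45
negate -> 0 45
negate -> 0 -45
-      -> 45
dup    -> 45 45
swap   -> 45 45
swap   -> 45 45
negate -> 45 -45
negate -> 45 45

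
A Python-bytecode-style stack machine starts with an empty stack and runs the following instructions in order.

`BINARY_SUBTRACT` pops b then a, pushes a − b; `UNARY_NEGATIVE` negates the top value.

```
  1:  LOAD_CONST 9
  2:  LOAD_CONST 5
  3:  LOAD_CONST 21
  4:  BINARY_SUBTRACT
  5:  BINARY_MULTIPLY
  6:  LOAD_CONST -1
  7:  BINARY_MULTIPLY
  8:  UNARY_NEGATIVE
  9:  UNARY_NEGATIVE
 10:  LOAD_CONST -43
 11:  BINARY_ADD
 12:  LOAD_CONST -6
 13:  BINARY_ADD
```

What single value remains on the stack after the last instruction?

95

LOAD_CONST 9    : 9
LOAD_CONST 5    : 9 5
LOAD_CONST 21   : 9 5 21
BINARY_SUBTRACT : 9 -16
BINARY_MULTIPLY : -144
LOAD_CONST -1   : -144 -1
BINARY_MULTIPLY : 144
UNARY_NEGATIVE  : -144
UNARY_NEGATIVE  : 144
LOAD_CONST -43  : 144 -43
BINARY_ADD      : 101
LOAD_CONST -6   : 101 -6
BINARY_ADD      : 95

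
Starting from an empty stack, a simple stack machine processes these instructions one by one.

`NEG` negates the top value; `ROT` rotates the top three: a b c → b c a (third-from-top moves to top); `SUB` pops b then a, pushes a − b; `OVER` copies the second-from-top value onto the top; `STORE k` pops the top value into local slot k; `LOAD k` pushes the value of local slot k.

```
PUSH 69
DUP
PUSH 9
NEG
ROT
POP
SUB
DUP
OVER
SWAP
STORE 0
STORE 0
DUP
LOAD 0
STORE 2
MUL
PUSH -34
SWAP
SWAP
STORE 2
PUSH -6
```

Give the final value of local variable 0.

PUSH 69  -> [69]
DUP      -> [69, 69]
PUSH 9   -> [69, 69, 9]
NEG      -> [69, 69, -9]
ROT      -> [69, -9, 69]
POP      -> [69, -9]
SUB      -> [78]
DUP      -> [78, 78]
OVER     -> [78, 78, 78]
SWAP     -> [78, 78, 78]
STORE 0  -> [78, 78]
STORE 0  -> [78]
DUP      -> [78, 78]
LOAD 0   -> [78, 78, 78]
STORE 2  -> [78, 78]
MUL      -> [6084]
PUSH -34 -> [6084, -34]
SWAP     -> [-34, 6084]
SWAP     -> [6084, -34]
STORE 2  -> [6084]
PUSH -6  -> [6084, -6]

78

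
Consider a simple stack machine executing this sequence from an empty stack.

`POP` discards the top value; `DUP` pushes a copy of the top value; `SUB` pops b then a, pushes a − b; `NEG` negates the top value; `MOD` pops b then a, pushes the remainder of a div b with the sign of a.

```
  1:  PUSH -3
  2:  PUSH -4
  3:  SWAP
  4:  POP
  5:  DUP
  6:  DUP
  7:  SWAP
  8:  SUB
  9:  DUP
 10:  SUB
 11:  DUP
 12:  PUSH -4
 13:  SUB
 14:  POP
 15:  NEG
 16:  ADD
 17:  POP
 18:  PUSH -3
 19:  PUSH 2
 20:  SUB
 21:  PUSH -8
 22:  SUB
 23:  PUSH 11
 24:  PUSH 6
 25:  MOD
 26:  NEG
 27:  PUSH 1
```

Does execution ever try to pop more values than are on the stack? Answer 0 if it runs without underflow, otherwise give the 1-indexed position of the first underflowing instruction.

PUSH -3  -3
PUSH -4  -3 -4
SWAP     -4 -3
POP      -4
DUP      -4 -4
DUP      -4 -4 -4
SWAP     -4 -4 -4
SUB      -4 0
DUP      -4 0 0
SUB      -4 0
DUP      -4 0 0
PUSH -4  -4 0 0 -4
SUB      -4 0 4
POP      -4 0
NEG      -4 0
ADD      -4
POP      (empty)
PUSH -3  -3
PUSH 2   -3 2
SUB      -5
PUSH -8  -5 -8
SUB      3
PUSH 11  3 11
PUSH 6   3 11 6
MOD      3 5
NEG      3 -5
PUSH 1   3 -5 1

0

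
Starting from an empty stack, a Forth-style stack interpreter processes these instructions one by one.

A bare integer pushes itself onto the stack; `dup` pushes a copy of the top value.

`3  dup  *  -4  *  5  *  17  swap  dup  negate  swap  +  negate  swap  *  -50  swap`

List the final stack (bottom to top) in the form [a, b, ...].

[-50, 0]

3      -> [3]
dup    -> [3, 3]
*      -> [9]
-4     -> [9, -4]
*      -> [-36]
5      -> [-36, 5]
*      -> [-180]
17     -> [-180, 17]
swap   -> [17, -180]
dup    -> [17, -180, -180]
negate -> [17, -180, 180]
swap   -> [17, 180, -180]
+      -> [17, 0]
negate -> [17, 0]
swap   -> [0, 17]
*      -> [0]
-50    -> [0, -50]
swap   -> [-50, 0]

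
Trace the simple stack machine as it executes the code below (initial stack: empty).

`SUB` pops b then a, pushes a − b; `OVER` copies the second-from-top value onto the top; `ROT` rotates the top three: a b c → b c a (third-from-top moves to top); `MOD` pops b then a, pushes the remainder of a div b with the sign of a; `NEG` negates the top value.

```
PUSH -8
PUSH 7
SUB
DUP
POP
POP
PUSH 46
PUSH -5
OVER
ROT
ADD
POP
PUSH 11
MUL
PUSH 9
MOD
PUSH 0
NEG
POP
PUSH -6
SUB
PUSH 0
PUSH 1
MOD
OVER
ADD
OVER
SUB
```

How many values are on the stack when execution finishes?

2

PUSH -8 -> [-8]
PUSH 7  -> [-8, 7]
SUB     -> [-15]
DUP     -> [-15, -15]
POP     -> [-15]
POP     -> []
PUSH 46 -> [46]
PUSH -5 -> [46, -5]
OVER    -> [46, -5, 46]
ROT     -> [-5, 46, 46]
ADD     -> [-5, 92]
POP     -> [-5]
PUSH 11 -> [-5, 11]
MUL     -> [-55]
PUSH 9  -> [-55, 9]
MOD     -> [-1]
PUSH 0  -> [-1, 0]
NEG     -> [-1, 0]
POP     -> [-1]
PUSH -6 -> [-1, -6]
SUB     -> [5]
PUSH 0  -> [5, 0]
PUSH 1  -> [5, 0, 1]
MOD     -> [5, 0]
OVER    -> [5, 0, 5]
ADD     -> [5, 5]
OVER    -> [5, 5, 5]
SUB     -> [5, 0]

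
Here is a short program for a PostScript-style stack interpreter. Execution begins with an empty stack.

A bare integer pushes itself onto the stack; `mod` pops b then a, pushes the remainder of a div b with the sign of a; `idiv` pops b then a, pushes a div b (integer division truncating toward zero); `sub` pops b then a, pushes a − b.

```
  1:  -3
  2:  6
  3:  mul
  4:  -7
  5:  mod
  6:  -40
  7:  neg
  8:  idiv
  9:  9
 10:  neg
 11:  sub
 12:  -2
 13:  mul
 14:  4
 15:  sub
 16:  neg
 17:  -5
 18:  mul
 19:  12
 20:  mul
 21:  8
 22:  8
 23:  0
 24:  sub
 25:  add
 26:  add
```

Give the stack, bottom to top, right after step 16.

[22]

-3   → [-3]
6    → [-3, 6]
mul  → [-18]
-7   → [-18, -7]
mod  → [-4]
-40  → [-4, -40]
neg  → [-4, 40]
idiv → [0]
9    → [0, 9]
neg  → [0, -9]
sub  → [9]
-2   → [9, -2]
mul  → [-18]
4    → [-18, 4]
sub  → [-22]
neg  → [22]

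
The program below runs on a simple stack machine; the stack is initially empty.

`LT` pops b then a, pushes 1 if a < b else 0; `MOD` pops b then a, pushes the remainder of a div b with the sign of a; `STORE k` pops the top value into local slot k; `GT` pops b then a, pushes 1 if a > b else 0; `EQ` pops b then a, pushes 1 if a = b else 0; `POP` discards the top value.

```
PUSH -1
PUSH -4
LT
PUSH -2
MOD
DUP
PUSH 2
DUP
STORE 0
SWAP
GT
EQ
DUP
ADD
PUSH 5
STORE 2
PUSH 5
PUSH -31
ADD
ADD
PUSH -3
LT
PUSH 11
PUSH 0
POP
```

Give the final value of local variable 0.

PUSH -1  -> [-1]
PUSH -4  -> [-1, -4]
LT       -> [0]
PUSH -2  -> [0, -2]
MOD      -> [0]
DUP      -> [0, 0]
PUSH 2   -> [0, 0, 2]
DUP      -> [0, 0, 2, 2]
STORE 0  -> [0, 0, 2]
SWAP     -> [0, 2, 0]
GT       -> [0, 1]
EQ       -> [0]
DUP      -> [0, 0]
ADD      -> [0]
PUSH 5   -> [0, 5]
STORE 2  -> [0]
PUSH 5   -> [0, 5]
PUSH -31 -> [0, 5, -31]
ADD      -> [0, -26]
ADD      -> [-26]
PUSH -3  -> [-26, -3]
LT       -> [1]
PUSH 11  -> [1, 11]
PUSH 0   -> [1, 11, 0]
POP      -> [1, 11]

2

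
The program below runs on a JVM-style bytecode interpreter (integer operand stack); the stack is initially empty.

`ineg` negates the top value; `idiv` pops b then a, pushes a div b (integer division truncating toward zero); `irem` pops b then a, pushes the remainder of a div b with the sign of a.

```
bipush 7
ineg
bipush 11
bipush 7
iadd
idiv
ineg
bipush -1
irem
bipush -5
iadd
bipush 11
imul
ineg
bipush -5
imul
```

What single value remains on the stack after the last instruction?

bipush 7  -> 7
ineg      -> -7
bipush 11 -> -7 11
bipush 7  -> -7 11 7
iadd      -> -7 18
idiv      -> 0
ineg      -> 0
bipush -1 -> 0 -1
irem      -> 0
bipush -5 -> 0 -5
iadd      -> -5
bipush 11 -> -5 11
imul      -> -55
ineg      -> 55
bipush -5 -> 55 -5
imul      -> -275

-275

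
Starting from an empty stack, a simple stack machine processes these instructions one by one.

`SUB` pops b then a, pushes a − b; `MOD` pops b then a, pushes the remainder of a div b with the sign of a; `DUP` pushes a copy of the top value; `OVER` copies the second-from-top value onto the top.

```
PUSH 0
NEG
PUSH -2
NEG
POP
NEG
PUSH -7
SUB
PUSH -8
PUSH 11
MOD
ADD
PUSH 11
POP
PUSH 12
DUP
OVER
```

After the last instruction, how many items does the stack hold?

PUSH 0  → [0]
NEG     → [0]
PUSH -2 → [0, -2]
NEG     → [0, 2]
POP     → [0]
NEG     → [0]
PUSH -7 → [0, -7]
SUB     → [7]
PUSH -8 → [7, -8]
PUSH 11 → [7, -8, 11]
MOD     → [7, -8]
ADD     → [-1]
PUSH 11 → [-1, 11]
POP     → [-1]
PUSH 12 → [-1, 12]
DUP     → [-1, 12, 12]
OVER    → [-1, 12, 12, 12]

4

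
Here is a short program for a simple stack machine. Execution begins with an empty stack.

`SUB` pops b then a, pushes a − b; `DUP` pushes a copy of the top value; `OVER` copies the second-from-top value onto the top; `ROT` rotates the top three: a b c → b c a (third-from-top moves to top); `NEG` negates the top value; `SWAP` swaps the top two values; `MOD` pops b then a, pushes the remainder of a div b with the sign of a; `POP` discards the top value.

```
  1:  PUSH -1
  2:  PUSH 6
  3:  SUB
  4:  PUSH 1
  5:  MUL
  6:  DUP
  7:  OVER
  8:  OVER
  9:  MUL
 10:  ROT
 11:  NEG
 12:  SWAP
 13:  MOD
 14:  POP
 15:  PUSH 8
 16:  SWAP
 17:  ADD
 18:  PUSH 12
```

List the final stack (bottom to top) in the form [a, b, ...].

[1, 12]

PUSH -1  [-1]
PUSH 6   [-1, 6]
SUB      [-7]
PUSH 1   [-7, 1]
MUL      [-7]
DUP      [-7, -7]
OVER     [-7, -7, -7]
OVER     [-7, -7, -7, -7]
MUL      [-7, -7, 49]
ROT      [-7, 49, -7]
NEG      [-7, 49, 7]
SWAP     [-7, 7, 49]
MOD      [-7, 7]
POP      [-7]
PUSH 8   [-7, 8]
SWAP     [8, -7]
ADD      [1]
PUSH 12  [1, 12]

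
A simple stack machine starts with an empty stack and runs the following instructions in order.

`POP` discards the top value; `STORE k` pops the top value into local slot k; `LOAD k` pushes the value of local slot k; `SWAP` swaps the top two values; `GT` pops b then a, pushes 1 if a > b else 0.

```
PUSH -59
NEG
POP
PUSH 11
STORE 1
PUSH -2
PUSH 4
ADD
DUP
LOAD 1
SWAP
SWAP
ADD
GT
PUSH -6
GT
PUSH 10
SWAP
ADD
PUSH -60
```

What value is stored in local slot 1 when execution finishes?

PUSH -59 : [-59]
NEG      : [59]
POP      : []
PUSH 11  : [11]
STORE 1  : []
PUSH -2  : [-2]
PUSH 4   : [-2, 4]
ADD      : [2]
DUP      : [2, 2]
LOAD 1   : [2, 2, 11]
SWAP     : [2, 11, 2]
SWAP     : [2, 2, 11]
ADD      : [2, 13]
GT       : [0]
PUSH -6  : [0, -6]
GT       : [1]
PUSH 10  : [1, 10]
SWAP     : [10, 1]
ADD      : [11]
PUSH -60 : [11, -60]

11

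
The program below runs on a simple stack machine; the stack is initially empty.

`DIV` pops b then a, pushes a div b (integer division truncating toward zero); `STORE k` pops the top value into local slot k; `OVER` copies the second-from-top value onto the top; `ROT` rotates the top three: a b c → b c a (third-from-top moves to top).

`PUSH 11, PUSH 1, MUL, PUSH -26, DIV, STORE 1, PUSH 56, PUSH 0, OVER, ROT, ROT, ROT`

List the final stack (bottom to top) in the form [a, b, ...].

[56, 0, 56]

PUSH 11   11
PUSH 1    11 1
MUL       11
PUSH -26  11 -26
DIV       0
STORE 1   (empty)
PUSH 56   56
PUSH 0    56 0
OVER      56 0 56
ROT       0 56 56
ROT       56 56 0
ROT       56 0 56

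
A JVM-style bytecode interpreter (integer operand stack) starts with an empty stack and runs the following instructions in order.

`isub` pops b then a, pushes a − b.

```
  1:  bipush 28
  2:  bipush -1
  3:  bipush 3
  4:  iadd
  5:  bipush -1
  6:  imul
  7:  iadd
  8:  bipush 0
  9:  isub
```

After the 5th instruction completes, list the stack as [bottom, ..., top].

[28, 2, -1]

bipush 28  28
bipush -1  28 -1
bipush 3   28 -1 3
iadd       28 2
bipush -1  28 2 -1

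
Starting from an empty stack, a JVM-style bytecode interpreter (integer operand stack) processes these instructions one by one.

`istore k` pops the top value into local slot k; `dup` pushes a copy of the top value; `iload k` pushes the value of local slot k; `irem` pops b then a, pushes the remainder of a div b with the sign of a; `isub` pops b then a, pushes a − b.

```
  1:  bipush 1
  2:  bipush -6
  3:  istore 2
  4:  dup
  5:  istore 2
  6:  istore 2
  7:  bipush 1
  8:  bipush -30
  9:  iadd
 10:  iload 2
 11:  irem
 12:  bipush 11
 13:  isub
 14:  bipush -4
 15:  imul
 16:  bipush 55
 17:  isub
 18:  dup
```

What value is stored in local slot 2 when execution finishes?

1

bipush 1   -> [1]
bipush -6  -> [1, -6]
istore 2   -> [1]
dup        -> [1, 1]
istore 2   -> [1]
istore 2   -> []
bipush 1   -> [1]
bipush -30 -> [1, -30]
iadd       -> [-29]
iload 2    -> [-29, 1]
irem       -> [0]
bipush 11  -> [0, 11]
isub       -> [-11]
bipush -4  -> [-11, -4]
imul       -> [44]
bipush 55  -> [44, 55]
isub       -> [-11]
dup        -> [-11, -11]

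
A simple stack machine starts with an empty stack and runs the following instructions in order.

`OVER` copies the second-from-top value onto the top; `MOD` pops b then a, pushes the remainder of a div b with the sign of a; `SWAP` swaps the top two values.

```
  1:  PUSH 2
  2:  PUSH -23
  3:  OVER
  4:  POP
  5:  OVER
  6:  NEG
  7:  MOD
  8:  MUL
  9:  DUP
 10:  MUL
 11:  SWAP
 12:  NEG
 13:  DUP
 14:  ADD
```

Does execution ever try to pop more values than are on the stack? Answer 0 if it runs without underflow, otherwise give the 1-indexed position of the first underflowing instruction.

11

PUSH 2   : [2]
PUSH -23 : [2, -23]
OVER     : [2, -23, 2]
POP      : [2, -23]
OVER     : [2, -23, 2]
NEG      : [2, -23, -2]
MOD      : [2, -1]
MUL      : [-2]
DUP      : [-2, -2]
MUL      : [4]
SWAP  — needs 2 operands, stack has 1 → underflow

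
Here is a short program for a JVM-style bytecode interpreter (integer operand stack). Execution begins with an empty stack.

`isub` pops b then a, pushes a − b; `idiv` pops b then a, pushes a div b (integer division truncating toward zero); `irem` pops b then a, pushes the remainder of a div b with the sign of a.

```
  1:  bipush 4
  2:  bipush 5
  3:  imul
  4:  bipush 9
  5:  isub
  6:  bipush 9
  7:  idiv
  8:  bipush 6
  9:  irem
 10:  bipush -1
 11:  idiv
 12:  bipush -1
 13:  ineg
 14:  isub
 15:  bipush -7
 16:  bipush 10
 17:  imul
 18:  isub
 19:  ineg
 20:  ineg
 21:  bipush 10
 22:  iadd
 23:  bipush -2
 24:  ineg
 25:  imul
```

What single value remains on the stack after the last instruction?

156

bipush 4   4
bipush 5   4 5
imul       20
bipush 9   20 9
isub       11
bipush 9   11 9
idiv       1
bipush 6   1 6
irem       1
bipush -1  1 -1
idiv       -1
bipush -1  -1 -1
ineg       -1 1
isub       -2
bipush -7  -2 -7
bipush 10  -2 -7 10
imul       -2 -70
isub       68
ineg       -68
ineg       68
bipush 10  68 10
iadd       78
bipush -2  78 -2
ineg       78 2
imul       156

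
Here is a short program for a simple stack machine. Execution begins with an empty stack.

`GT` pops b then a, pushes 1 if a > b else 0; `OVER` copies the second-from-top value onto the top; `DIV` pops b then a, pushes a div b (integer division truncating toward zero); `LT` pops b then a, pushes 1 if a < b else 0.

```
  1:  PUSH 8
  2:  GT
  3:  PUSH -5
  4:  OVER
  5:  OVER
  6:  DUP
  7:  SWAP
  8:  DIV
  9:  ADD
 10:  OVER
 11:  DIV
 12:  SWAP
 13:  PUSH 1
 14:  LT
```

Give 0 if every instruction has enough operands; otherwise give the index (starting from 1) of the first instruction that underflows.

2

PUSH 8  8
GT  — needs 2 operands, stack has 1 → underflow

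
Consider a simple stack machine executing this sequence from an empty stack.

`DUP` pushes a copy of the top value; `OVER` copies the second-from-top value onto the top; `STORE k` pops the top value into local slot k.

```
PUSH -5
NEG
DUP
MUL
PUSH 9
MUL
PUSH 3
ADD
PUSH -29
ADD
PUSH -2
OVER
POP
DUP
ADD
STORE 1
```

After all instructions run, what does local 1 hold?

-4

PUSH -5  -> -5
NEG      -> 5
DUP      -> 5 5
MUL      -> 25
PUSH 9   -> 25 9
MUL      -> 225
PUSH 3   -> 225 3
ADD      -> 228
PUSH -29 -> 228 -29
ADD      -> 199
PUSH -2  -> 199 -2
OVER     -> 199 -2 199
POP      -> 199 -2
DUP      -> 199 -2 -2
ADD      -> 199 -4
STORE 1  -> 199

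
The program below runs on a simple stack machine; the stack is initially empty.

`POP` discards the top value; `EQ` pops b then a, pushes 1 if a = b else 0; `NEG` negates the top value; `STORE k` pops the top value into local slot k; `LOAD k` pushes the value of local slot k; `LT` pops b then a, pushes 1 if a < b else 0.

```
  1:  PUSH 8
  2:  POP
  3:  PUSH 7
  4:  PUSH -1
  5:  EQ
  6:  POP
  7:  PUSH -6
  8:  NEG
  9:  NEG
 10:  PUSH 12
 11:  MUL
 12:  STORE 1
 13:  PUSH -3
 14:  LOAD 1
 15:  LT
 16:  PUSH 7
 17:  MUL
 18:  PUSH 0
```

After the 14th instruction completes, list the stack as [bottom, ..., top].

[-3, -72]

PUSH 8  -> 8
POP     -> (empty)
PUSH 7  -> 7
PUSH -1 -> 7 -1
EQ      -> 0
POP     -> (empty)
PUSH -6 -> -6
NEG     -> 6
NEG     -> -6
PUSH 12 -> -6 12
MUL     -> -72
STORE 1 -> (empty)
PUSH -3 -> -3
LOAD 1  -> -3 -72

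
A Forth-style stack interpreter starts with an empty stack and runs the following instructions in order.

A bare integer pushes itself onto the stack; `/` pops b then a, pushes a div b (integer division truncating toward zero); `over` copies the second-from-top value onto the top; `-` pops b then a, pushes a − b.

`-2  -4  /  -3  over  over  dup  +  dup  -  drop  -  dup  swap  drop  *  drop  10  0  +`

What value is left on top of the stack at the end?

10

-2   : [-2]
-4   : [-2, -4]
/    : [0]
-3   : [0, -3]
over : [0, -3, 0]
over : [0, -3, 0, -3]
dup  : [0, -3, 0, -3, -3]
+    : [0, -3, 0, -6]
dup  : [0, -3, 0, -6, -6]
-    : [0, -3, 0, 0]
drop : [0, -3, 0]
-    : [0, -3]
dup  : [0, -3, -3]
swap : [0, -3, -3]
drop : [0, -3]
*    : [0]
drop : []
10   : [10]
0    : [10, 0]
+    : [10]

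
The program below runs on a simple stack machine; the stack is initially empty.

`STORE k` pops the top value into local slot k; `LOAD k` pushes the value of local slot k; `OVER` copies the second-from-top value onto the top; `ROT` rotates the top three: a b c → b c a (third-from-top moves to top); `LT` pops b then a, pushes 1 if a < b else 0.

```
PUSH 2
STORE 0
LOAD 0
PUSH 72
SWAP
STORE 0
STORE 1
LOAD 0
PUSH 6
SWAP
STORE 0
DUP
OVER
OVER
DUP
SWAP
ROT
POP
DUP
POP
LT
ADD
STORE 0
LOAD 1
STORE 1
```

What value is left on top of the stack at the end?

PUSH 2  : 2
STORE 0 : (empty)
LOAD 0  : 2
PUSH 72 : 2 72
SWAP    : 72 2
STORE 0 : 72
STORE 1 : (empty)
LOAD 0  : 2
PUSH 6  : 2 6
SWAP    : 6 2
STORE 0 : 6
DUP     : 6 6
OVER    : 6 6 6
OVER    : 6 6 6 6
DUP     : 6 6 6 6 6
SWAP    : 6 6 6 6 6
ROT     : 6 6 6 6 6
POP     : 6 6 6 6
DUP     : 6 6 6 6 6
POP     : 6 6 6 6
LT      : 6 6 0
ADD     : 6 6
STORE 0 : 6
LOAD 1  : 6 72
STORE 1 : 6

6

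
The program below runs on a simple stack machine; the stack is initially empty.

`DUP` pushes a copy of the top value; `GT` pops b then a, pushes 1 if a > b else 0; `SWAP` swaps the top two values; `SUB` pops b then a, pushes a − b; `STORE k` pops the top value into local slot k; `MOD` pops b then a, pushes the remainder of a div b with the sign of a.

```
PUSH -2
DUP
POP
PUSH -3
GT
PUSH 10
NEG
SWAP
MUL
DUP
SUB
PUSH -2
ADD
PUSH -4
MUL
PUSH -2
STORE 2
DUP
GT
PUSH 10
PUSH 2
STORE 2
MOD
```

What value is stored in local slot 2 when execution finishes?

2

PUSH -2 : [-2]
DUP     : [-2, -2]
POP     : [-2]
PUSH -3 : [-2, -3]
GT      : [1]
PUSH 10 : [1, 10]
NEG     : [1, -10]
SWAP    : [-10, 1]
MUL     : [-10]
DUP     : [-10, -10]
SUB     : [0]
PUSH -2 : [0, -2]
ADD     : [-2]
PUSH -4 : [-2, -4]
MUL     : [8]
PUSH -2 : [8, -2]
STORE 2 : [8]
DUP     : [8, 8]
GT      : [0]
PUSH 10 : [0, 10]
PUSH 2  : [0, 10, 2]
STORE 2 : [0, 10]
MOD     : [0]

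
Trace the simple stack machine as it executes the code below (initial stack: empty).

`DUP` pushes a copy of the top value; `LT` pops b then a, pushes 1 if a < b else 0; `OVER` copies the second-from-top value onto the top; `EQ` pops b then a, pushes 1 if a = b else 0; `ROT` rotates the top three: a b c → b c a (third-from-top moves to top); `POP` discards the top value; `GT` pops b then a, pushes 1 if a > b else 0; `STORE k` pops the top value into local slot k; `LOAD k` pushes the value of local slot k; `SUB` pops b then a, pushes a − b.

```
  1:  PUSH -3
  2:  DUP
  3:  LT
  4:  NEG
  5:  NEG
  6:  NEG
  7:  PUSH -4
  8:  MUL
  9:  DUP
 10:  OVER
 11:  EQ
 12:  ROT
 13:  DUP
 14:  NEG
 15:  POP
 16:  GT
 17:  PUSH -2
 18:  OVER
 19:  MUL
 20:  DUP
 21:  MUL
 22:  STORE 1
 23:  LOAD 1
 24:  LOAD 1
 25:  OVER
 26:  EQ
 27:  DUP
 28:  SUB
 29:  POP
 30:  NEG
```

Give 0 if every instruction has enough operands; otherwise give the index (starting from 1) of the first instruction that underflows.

PUSH -3  -3
DUP      -3 -3
LT       0
NEG      0
NEG      0
NEG      0
PUSH -4  0 -4
MUL      0
DUP      0 0
OVER     0 0 0
EQ       0 1
ROT  — needs 3 operands, stack has 2 → underflow

12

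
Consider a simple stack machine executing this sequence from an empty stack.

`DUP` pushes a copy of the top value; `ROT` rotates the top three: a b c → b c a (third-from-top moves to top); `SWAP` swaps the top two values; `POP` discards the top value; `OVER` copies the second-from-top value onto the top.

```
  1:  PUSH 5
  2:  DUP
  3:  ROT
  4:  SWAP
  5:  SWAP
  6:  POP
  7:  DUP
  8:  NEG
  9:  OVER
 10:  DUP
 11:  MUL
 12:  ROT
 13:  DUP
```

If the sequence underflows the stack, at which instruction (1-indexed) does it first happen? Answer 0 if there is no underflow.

PUSH 5 : [5]
DUP    : [5, 5]
ROT  — needs 3 operands, stack has 2 → underflow

3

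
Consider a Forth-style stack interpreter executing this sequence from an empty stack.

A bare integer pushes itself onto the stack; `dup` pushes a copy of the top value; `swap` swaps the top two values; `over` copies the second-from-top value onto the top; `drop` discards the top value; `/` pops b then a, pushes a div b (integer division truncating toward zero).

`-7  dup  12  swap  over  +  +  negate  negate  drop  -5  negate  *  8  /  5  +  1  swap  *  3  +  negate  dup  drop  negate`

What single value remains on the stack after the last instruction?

4

-7     → [-7]
dup    → [-7, -7]
12     → [-7, -7, 12]
swap   → [-7, 12, -7]
over   → [-7, 12, -7, 12]
+      → [-7, 12, 5]
+      → [-7, 17]
negate → [-7, -17]
negate → [-7, 17]
drop   → [-7]
-5     → [-7, -5]
negate → [-7, 5]
*      → [-35]
8      → [-35, 8]
/      → [-4]
5      → [-4, 5]
+      → [1]
1      → [1, 1]
swap   → [1, 1]
*      → [1]
3      → [1, 3]
+      → [4]
negate → [-4]
dup    → [-4, -4]
drop   → [-4]
negate → [4]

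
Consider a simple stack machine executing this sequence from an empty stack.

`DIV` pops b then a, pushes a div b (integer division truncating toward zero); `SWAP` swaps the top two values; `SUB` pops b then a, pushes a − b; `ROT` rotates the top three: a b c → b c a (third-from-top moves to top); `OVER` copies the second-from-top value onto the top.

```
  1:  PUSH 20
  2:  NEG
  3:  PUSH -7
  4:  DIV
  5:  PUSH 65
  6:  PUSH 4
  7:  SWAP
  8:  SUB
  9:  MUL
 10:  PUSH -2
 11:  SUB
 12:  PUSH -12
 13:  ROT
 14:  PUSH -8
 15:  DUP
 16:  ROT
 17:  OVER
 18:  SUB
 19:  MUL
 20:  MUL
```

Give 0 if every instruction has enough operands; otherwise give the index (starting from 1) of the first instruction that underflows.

PUSH 20  : 20
NEG      : -20
PUSH -7  : -20 -7
DIV      : 2
PUSH 65  : 2 65
PUSH 4   : 2 65 4
SWAP     : 2 4 65
SUB      : 2 -61
MUL      : -122
PUSH -2  : -122 -2
SUB      : -120
PUSH -12 : -120 -12
ROT  — needs 3 operands, stack has 2 → underflow

13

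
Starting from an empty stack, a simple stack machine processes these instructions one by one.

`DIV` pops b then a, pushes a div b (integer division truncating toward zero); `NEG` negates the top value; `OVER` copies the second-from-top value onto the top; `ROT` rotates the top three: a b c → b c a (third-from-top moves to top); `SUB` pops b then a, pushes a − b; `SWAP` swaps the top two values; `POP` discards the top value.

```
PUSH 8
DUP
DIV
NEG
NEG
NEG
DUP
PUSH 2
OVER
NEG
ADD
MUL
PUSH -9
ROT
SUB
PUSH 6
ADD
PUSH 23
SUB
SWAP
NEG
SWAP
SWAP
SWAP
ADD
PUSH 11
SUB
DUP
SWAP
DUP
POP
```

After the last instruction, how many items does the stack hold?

PUSH 8  → [8]
DUP     → [8, 8]
DIV     → [1]
NEG     → [-1]
NEG     → [1]
NEG     → [-1]
DUP     → [-1, -1]
PUSH 2  → [-1, -1, 2]
OVER    → [-1, -1, 2, -1]
NEG     → [-1, -1, 2, 1]
ADD     → [-1, -1, 3]
MUL     → [-1, -3]
PUSH -9 → [-1, -3, -9]
ROT     → [-3, -9, -1]
SUB     → [-3, -8]
PUSH 6  → [-3, -8, 6]
ADD     → [-3, -2]
PUSH 23 → [-3, -2, 23]
SUB     → [-3, -25]
SWAP    → [-25, -3]
NEG     → [-25, 3]
SWAP    → [3, -25]
SWAP    → [-25, 3]
SWAP    → [3, -25]
ADD     → [-22]
PUSH 11 → [-22, 11]
SUB     → [-33]
DUP     → [-33, -33]
SWAP    → [-33, -33]
DUP     → [-33, -33, -33]
POP     → [-33, -33]

2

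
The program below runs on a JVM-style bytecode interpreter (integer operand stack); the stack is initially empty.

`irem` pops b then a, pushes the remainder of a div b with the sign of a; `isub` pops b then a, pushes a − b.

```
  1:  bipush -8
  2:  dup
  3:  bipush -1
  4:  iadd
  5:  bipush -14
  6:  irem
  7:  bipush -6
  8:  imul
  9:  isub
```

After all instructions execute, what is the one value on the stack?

bipush -8   [-8]
dup         [-8, -8]
bipush -1   [-8, -8, -1]
iadd        [-8, -9]
bipush -14  [-8, -9, -14]
irem        [-8, -9]
bipush -6   [-8, -9, -6]
imul        [-8, 54]
isub        [-62]

-62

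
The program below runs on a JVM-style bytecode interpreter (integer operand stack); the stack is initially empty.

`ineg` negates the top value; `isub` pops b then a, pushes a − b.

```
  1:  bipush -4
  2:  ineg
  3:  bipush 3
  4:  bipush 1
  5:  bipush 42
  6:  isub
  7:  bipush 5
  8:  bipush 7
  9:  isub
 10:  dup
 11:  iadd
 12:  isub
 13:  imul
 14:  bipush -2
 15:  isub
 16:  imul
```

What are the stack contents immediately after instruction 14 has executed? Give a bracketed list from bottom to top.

bipush -4 : [-4]
ineg      : [4]
bipush 3  : [4, 3]
bipush 1  : [4, 3, 1]
bipush 42 : [4, 3, 1, 42]
isub      : [4, 3, -41]
bipush 5  : [4, 3, -41, 5]
bipush 7  : [4, 3, -41, 5, 7]
isub      : [4, 3, -41, -2]
dup       : [4, 3, -41, -2, -2]
iadd      : [4, 3, -41, -4]
isub      : [4, 3, -37]
imul      : [4, -111]
bipush -2 : [4, -111, -2]

[4, -111, -2]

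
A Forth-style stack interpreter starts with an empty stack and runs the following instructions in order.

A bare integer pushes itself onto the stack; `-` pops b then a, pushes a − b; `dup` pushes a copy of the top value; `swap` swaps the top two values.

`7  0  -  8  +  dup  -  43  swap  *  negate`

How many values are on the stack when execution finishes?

7      → [7]
0      → [7, 0]
-      → [7]
8      → [7, 8]
+      → [15]
dup    → [15, 15]
-      → [0]
43     → [0, 43]
swap   → [43, 0]
*      → [0]
negate → [0]

1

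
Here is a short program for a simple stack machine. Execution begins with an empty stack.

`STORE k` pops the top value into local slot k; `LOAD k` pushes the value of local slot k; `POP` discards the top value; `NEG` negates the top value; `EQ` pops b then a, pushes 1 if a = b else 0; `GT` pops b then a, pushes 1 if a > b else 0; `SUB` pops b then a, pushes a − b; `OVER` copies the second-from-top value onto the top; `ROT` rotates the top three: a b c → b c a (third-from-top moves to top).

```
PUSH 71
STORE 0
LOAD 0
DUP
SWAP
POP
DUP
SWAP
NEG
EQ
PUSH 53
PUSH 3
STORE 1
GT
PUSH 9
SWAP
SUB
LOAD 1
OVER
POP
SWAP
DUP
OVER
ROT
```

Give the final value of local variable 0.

PUSH 71  [71]
STORE 0  []
LOAD 0   [71]
DUP      [71, 71]
SWAP     [71, 71]
POP      [71]
DUP      [71, 71]
SWAP     [71, 71]
NEG      [71, -71]
EQ       [0]
PUSH 53  [0, 53]
PUSH 3   [0, 53, 3]
STORE 1  [0, 53]
GT       [0]
PUSH 9   [0, 9]
SWAP     [9, 0]
SUB      [9]
LOAD 1   [9, 3]
OVER     [9, 3, 9]
POP      [9, 3]
SWAP     [3, 9]
DUP      [3, 9, 9]
OVER     [3, 9, 9, 9]
ROT      [3, 9, 9, 9]

71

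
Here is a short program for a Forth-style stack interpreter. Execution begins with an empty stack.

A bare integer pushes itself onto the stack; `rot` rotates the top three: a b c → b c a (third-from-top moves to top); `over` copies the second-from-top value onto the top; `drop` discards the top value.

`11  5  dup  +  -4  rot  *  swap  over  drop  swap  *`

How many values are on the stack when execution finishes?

11   : [11]
5    : [11, 5]
dup  : [11, 5, 5]
+    : [11, 10]
-4   : [11, 10, -4]
rot  : [10, -4, 11]
*    : [10, -44]
swap : [-44, 10]
over : [-44, 10, -44]
drop : [-44, 10]
swap : [10, -44]
*    : [-440]

1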